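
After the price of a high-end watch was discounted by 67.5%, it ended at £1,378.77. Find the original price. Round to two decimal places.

£4,242.37

The overall multiplier applied was 0.325.
So the original price was £1,378.77 ÷ 0.325 ≈ £4,242.37.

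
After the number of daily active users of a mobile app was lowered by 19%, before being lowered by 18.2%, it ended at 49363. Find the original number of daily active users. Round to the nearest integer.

The overall multiplier applied was 0.81 × 0.818 = 0.66258.
So the original number of daily active users was 49363 ÷ 0.66258 ≈ 74501.

74501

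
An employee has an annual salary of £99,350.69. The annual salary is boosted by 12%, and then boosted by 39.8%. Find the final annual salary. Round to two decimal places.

Each change multiplies by a factor: 1.12 × 1.398 = 1.56576.
£99,350.69 × 1.56576 = £155559.3363744 ≈ £155,559.34.

£155,559.34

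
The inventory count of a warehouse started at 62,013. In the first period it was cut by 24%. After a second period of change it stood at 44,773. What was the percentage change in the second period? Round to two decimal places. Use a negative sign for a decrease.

After the first period: 62,013 × 0.76 = 47129.88.
Second-period multiplier: 44,773 ÷ 47129.88 ≈ 0.949992.
That is a change of -5.00%.

-5.00%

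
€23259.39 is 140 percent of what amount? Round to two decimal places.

€23259.39 ÷ 1.4 = €16613.85.

€16613.85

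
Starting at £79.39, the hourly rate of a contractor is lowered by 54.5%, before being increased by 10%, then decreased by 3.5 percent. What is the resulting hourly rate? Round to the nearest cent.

£38.34

After the 54.5% decrease: £79.39 × 0.455 = £36.12245.
10% increase: £36.12245 × 1.1 = £39.734695.
After the 3.5% decrease: £39.734695 × 0.965 = £38.343980675 ≈ £38.34.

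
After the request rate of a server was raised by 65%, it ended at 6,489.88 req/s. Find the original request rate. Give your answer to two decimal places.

3,933.26 req/s

The overall multiplier applied was 1.65.
So the original request rate was 6,489.88 ÷ 1.65 ≈ 3,933.26 req/s.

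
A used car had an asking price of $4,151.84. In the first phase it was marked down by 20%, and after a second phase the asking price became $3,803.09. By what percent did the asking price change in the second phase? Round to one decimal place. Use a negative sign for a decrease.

14.5%

After the first phase: $4,151.84 × 0.8 = $3321.472.
Second-phase multiplier: $3,803.09 ÷ $3321.472 ≈ 1.145.
That is a change of 14.5%.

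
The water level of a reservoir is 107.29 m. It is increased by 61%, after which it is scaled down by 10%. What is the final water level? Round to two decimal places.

Each change multiplies by a factor: 1.61 × 0.9 = 1.449.
107.29 × 1.449 = 155.46321 ≈ 155.46.

155.46 m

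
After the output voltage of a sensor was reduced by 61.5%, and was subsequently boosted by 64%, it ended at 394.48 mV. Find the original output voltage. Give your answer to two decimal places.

Undoing the 64% increase: 394.48 ÷ 1.64 ≈ 240.536585.
Undoing the 61.5% decrease: 240.536585 ÷ 0.385 ≈ 624.77 mV.

624.77 mV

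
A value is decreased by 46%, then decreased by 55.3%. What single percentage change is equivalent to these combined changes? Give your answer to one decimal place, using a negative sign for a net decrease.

-75.9%

A 46% decrease multiplies by 0.54.
Then a 55.3% decrease: 0.54 × 0.447 = 0.24138.
Overall factor 0.24138, i.e. -75.9%.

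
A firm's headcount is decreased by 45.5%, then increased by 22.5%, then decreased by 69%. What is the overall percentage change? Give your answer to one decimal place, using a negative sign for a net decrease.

The combined multiplier is 0.545 × 1.225 × 0.31 = 0.20696375.
That corresponds to a decrease of 79.3%.

-79.3%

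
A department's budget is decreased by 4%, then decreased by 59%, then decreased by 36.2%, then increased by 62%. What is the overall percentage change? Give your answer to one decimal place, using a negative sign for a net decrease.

-59.3%

The combined multiplier is 0.96 × 0.41 × 0.638 × 1.62 = 0.406809216.
That corresponds to a decrease of 59.3%.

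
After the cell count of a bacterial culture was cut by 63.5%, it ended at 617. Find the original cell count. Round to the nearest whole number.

1690

The overall multiplier applied was 0.365.
So the original cell count was 617 ÷ 0.365 ≈ 1690.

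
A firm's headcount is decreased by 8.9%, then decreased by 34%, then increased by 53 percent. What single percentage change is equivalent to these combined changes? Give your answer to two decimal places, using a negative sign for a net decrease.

-8.01%

An 8.9% decrease multiplies by 0.911.
Then a 34% decrease: 0.911 × 0.66 = 0.60126.
Then a 53% increase: 0.60126 × 1.53 = 0.9199278.
Overall factor 0.9199278, i.e. -8.01%.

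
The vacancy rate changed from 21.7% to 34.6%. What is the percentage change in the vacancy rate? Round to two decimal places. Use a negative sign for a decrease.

The change is 34.6 − 21.7 = 12.9 percentage points.
Relative to the original 21.7%, that is 12.9 ÷ 21.7 ≈ 59.45%.

59.45%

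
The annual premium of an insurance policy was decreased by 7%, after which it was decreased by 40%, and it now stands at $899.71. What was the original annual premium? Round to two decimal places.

Undoing the 40% decrease: $899.71 ÷ 0.6 ≈ $1499.516667.
Undoing the 7% decrease: $1499.516667 ÷ 0.93 ≈ $1612.38.

$1612.38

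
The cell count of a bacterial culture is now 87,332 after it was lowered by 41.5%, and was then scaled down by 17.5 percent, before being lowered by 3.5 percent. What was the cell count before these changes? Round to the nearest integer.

187,515

Undoing the 3.5% decrease: 87,332 ÷ 0.965 ≈ 90499.481865.
Undoing the 17.5% decrease: 90499.481865 ÷ 0.825 ≈ 109696.341655.
Undoing the 41.5% decrease: 109696.341655 ÷ 0.585 ≈ 187,515.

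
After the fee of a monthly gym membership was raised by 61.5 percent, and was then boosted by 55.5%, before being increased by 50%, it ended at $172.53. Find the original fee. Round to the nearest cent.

The overall multiplier applied was 1.615 × 1.555 × 1.5 = 3.7669875.
So the original fee was $172.53 ÷ 3.7669875 ≈ $45.80.

$45.80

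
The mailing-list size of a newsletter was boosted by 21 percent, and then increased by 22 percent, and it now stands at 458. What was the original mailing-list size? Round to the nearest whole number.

310

Undoing the 22% increase: 458 ÷ 1.22 ≈ 375.409836.
Undoing the 21% increase: 375.409836 ÷ 1.21 ≈ 310.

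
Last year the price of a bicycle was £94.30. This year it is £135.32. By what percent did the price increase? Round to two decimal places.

43.50%

Change: £135.32 − £94.30 = £41.02.
Relative to the original: £41.02 ÷ £94.30 ≈ 43.50%.
So the price increased by 43.50%.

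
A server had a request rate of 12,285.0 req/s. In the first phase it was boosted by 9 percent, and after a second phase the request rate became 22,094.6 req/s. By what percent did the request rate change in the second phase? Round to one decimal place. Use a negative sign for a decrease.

65.0%

After the first phase: 12,285.0 × 1.09 = 13390.65.
Second-phase multiplier: 22,094.6 ÷ 13390.65 ≈ 1.65.
That is a change of 65.0%.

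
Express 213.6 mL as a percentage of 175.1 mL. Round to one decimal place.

213.6 mL ÷ 175.1 mL ≈ 122.0%.

122.0%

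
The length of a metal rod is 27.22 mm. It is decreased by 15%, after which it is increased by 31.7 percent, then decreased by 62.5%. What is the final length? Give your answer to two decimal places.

Apply the 15% decrease: 27.22 × 0.85 = 23.137.
31.7% increase: 23.137 × 1.317 = 30.471429.
62.5% decrease: 30.471429 × 0.375 = 11.426785875 ≈ 11.43.

11.43 mm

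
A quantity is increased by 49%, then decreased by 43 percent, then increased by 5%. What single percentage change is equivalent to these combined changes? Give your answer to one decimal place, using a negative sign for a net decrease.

A 49% increase multiplies by 1.49.
Then a 43% decrease: 1.49 × 0.57 = 0.8493.
Then a 5% increase: 0.8493 × 1.05 = 0.891765.
Overall factor 0.891765, i.e. -10.8%.

-10.8%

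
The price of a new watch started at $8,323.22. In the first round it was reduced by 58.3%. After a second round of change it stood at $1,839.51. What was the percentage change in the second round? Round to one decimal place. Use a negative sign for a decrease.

After the first round: $8,323.22 × 0.417 = $3470.78274.
Second-round multiplier: $1,839.51 ÷ $3470.78274 ≈ 0.53.
That is a change of -47.0%.

-47.0%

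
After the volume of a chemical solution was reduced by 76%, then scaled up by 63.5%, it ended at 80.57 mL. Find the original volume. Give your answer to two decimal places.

205.33 mL

The overall multiplier applied was 0.24 × 1.635 = 0.3924.
So the original volume was 80.57 ÷ 0.3924 ≈ 205.33 mL.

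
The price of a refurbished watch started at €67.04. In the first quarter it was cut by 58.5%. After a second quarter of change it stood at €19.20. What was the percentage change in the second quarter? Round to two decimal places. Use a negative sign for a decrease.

-30.99%

After the first quarter: €67.04 × 0.415 = €27.8216.
Second-quarter multiplier: €19.20 ÷ €27.8216 ≈ 0.690111.
That is a change of -30.99%.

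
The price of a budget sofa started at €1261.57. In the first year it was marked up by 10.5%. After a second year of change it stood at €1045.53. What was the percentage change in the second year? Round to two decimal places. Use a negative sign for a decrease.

-25.00%

After the first year: €1261.57 × 1.105 = €1394.03485.
Second-year multiplier: €1045.53 ÷ €1394.03485 ≈ 0.750003.
That is a change of -25.00%.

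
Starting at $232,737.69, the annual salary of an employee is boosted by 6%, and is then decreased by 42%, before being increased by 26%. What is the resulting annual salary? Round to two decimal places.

Each change multiplies by a factor: 1.06 × 0.58 × 1.26 = 0.774648.
$232,737.69 × 0.774648 = $180289.78608312 ≈ $180,289.79.

$180,289.79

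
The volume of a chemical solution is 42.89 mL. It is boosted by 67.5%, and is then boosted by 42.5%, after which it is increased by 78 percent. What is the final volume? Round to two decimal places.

Each change multiplies by a factor: 1.675 × 1.425 × 1.78 = 4.2486375.
42.89 × 4.2486375 = 182.224062375 ≈ 182.22.

182.22 mL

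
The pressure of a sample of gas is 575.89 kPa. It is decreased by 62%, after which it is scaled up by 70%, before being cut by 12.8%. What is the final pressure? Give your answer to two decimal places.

Apply the 62% decrease: 575.89 × 0.38 = 218.8382.
Apply the 70% increase: 218.8382 × 1.7 = 372.02494.
After the 12.8% decrease: 372.02494 × 0.872 = 324.40574768 ≈ 324.41.

324.41 kPa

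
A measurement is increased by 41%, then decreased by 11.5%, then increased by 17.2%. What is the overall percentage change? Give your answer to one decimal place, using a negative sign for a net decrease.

46.2%

A 41% increase multiplies by 1.41.
Then an 11.5% decrease: 1.41 × 0.885 = 1.24785.
Then a 17.2% increase: 1.24785 × 1.172 = 1.4624802.
Overall factor 1.4624802, i.e. 46.2%.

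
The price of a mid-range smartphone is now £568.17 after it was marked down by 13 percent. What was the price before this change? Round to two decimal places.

The overall multiplier applied was 0.87.
So the original price was £568.17 ÷ 0.87 ≈ £653.07.

£653.07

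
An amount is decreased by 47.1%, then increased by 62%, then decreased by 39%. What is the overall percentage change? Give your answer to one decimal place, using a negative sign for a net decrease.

The combined multiplier is 0.529 × 1.62 × 0.61 = 0.5227578.
That corresponds to a decrease of 47.7%.

-47.7%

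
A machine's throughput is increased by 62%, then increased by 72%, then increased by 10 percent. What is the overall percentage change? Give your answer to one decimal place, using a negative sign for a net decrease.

206.5%

A 62% increase multiplies by 1.62.
Then a 72% increase: 1.62 × 1.72 = 2.7864.
Then a 10% increase: 2.7864 × 1.1 = 3.06504.
Overall factor 3.06504, i.e. 206.5%.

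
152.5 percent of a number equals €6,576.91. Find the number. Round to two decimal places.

€4,312.73

€6,576.91 ÷ 1.525 ≈ €4,312.73.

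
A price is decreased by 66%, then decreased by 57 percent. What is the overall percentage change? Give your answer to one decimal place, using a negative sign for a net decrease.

A 66% decrease multiplies by 0.34.
Then a 57% decrease: 0.34 × 0.43 = 0.1462.
Overall factor 0.1462, i.e. -85.4%.

-85.4%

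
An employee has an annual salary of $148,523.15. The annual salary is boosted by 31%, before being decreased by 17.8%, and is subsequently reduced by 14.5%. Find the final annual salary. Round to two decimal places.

31% increase: $148,523.15 × 1.31 = $194565.3265.
After the 17.8% decrease: $194565.3265 × 0.822 = $159932.698383.
After the 14.5% decrease: $159932.698383 × 0.855 = $136742.457117465 ≈ $136,742.46.

$136,742.46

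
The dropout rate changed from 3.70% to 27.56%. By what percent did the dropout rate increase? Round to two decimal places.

The change is 27.56 − 3.70 = 23.86 percentage points.
Relative to the original 3.70%, that is 23.86 ÷ 3.70 ≈ 644.86%.
So the dropout rate rose by 644.86%.

644.86%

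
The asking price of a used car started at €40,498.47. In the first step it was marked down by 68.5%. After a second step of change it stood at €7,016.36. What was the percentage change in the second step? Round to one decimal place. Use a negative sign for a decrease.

After the first step: €40,498.47 × 0.315 = €12757.01805.
Second-step multiplier: €7,016.36 ÷ €12757.01805 ≈ 0.55.
That is a change of -45.0%.

-45.0%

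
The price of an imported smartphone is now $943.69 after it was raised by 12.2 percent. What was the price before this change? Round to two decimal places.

The overall multiplier applied was 1.122.
So the original price was $943.69 ÷ 1.122 ≈ $841.08.

$841.08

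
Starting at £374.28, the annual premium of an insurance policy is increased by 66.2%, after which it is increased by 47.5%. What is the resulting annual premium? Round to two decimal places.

£917.53

After the 66.2% increase: £374.28 × 1.662 = £622.05336.
47.5% increase: £622.05336 × 1.475 = £917.528706 ≈ £917.53.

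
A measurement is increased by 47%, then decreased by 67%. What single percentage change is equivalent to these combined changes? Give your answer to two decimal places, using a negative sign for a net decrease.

-51.49%

The combined multiplier is 1.47 × 0.33 = 0.4851.
That corresponds to a decrease of 51.49%.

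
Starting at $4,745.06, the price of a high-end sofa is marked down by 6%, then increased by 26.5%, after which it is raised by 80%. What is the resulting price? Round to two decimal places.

Each change multiplies by a factor: 0.94 × 1.265 × 1.8 = 2.14038.
$4,745.06 × 2.14038 = $10156.2315228 ≈ $10,156.23.

$10,156.23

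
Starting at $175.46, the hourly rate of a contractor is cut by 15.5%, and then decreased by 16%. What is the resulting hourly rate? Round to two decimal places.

$124.54

Apply the 15.5% decrease: $175.46 × 0.845 = $148.2637.
16% decrease: $148.2637 × 0.84 = $124.541508 ≈ $124.54.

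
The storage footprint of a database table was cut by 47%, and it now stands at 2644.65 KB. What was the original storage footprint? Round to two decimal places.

4989.91 KB

The overall multiplier applied was 0.53.
So the original storage footprint was 2644.65 ÷ 0.53 ≈ 4989.91 KB.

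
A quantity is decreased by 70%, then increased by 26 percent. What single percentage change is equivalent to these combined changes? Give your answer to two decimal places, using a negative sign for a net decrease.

-62.20%

The combined multiplier is 0.3 × 1.26 = 0.378.
That corresponds to a decrease of 62.20%.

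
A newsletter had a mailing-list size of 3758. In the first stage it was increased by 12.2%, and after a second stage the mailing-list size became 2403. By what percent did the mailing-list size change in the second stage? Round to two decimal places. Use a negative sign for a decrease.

After the first stage: 3758 × 1.122 = 4216.476.
Second-stage multiplier: 2403 ÷ 4216.476 ≈ 0.569907.
That is a change of -43.01%.

-43.01%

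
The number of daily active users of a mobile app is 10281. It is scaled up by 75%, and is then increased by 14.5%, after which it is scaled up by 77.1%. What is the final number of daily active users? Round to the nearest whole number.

36484

Each change multiplies by a factor: 1.75 × 1.145 × 1.771 = 3.54864125.
10281 × 3.54864125 = 36483.58069125 ≈ 36484.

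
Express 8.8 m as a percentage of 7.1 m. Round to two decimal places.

8.8 m ÷ 7.1 m ≈ 123.94%.

123.94%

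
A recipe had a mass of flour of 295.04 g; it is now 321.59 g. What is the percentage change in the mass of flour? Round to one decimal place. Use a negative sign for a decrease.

Change: 321.59 − 295.04 = 26.55.
Relative to the original: 26.55 ÷ 295.04 ≈ 9.0%.

9.0%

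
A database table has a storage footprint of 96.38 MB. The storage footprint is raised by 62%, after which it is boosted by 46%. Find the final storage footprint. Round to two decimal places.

227.96 MB

Apply the 62% increase: 96.38 × 1.62 = 156.1356.
46% increase: 156.1356 × 1.46 = 227.957976 ≈ 227.96.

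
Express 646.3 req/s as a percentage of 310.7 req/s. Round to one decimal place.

646.3 req/s ÷ 310.7 req/s ≈ 208.0%.

208.0%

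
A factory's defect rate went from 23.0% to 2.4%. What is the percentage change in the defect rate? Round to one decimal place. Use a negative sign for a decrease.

The change is 2.4 − 23.0 = -20.6 percentage points.
Relative to the original 23.0%, that is -20.6 ÷ 23.0 ≈ -89.6%.

-89.6%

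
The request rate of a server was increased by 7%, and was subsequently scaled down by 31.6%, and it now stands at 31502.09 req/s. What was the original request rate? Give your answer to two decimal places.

43042.70 req/s

The overall multiplier applied was 1.07 × 0.684 = 0.73188.
So the original request rate was 31502.09 ÷ 0.73188 ≈ 43042.70 req/s.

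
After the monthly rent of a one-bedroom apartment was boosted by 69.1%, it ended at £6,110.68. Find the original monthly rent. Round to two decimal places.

The overall multiplier applied was 1.691.
So the original monthly rent was £6,110.68 ÷ 1.691 ≈ £3,613.65.

£3,613.65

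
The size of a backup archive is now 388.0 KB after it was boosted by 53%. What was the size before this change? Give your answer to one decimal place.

253.6 KB

The overall multiplier applied was 1.53.
So the original size was 388.0 ÷ 1.53 ≈ 253.6 KB.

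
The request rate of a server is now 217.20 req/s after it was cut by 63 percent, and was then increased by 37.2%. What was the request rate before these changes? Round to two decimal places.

Undoing the 37.2% increase: 217.20 ÷ 1.372 ≈ 158.309038.
Undoing the 63% decrease: 158.309038 ÷ 0.37 ≈ 427.86 req/s.

427.86 req/s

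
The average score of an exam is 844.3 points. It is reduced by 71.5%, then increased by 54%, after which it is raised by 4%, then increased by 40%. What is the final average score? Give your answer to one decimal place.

After the 71.5% decrease: 844.3 × 0.285 = 240.6255.
54% increase: 240.6255 × 1.54 = 370.56327.
After the 4% increase: 370.56327 × 1.04 = 385.3858008.
Apply the 40% increase: 385.3858008 × 1.4 = 539.54012112 ≈ 539.5.

539.5 points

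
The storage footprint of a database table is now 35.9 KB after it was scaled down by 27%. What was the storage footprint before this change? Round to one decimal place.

49.2 KB

The overall multiplier applied was 0.73.
So the original storage footprint was 35.9 ÷ 0.73 ≈ 49.2 KB.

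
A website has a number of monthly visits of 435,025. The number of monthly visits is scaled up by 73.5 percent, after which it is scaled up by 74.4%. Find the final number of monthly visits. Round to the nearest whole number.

73.5% increase: 435,025 × 1.735 = 754768.375.
74.4% increase: 754768.375 × 1.744 = 1316316.046 ≈ 1,316,316.

1,316,316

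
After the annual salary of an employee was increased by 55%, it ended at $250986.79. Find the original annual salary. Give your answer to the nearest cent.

$161926.96

The overall multiplier applied was 1.55.
So the original annual salary was $250986.79 ÷ 1.55 ≈ $161926.96.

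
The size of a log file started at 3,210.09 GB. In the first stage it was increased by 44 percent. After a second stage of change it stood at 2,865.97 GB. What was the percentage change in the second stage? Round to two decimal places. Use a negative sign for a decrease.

-38.00%

After the first stage: 3,210.09 × 1.44 = 4622.5296.
Second-stage multiplier: 2,865.97 ÷ 4622.5296 ≈ 0.62.
That is a change of -38.00%.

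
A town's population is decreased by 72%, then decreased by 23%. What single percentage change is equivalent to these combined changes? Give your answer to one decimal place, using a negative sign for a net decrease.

The combined multiplier is 0.28 × 0.77 = 0.2156.
That corresponds to a decrease of 78.4%.

-78.4%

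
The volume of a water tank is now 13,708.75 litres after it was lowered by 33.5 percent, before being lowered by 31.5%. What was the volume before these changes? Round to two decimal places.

Undoing the 31.5% decrease: 13,708.75 ÷ 0.685 ≈ 20012.773723.
Undoing the 33.5% decrease: 20012.773723 ÷ 0.665 ≈ 30,094.40 litres.

30,094.40 litres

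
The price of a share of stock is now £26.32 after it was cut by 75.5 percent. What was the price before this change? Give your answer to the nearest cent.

£107.43

The overall multiplier applied was 0.245.
So the original price was £26.32 ÷ 0.245 ≈ £107.43.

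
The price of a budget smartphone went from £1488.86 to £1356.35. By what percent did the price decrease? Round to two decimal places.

8.90%

Change: £1356.35 − £1488.86 = -£132.51.
Relative to the original: -£132.51 ÷ £1488.86 ≈ -8.90%.
So the price decreased by 8.90%.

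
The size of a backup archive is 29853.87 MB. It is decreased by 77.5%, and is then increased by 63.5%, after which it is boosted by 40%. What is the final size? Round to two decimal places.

Each change multiplies by a factor: 0.225 × 1.635 × 1.4 = 0.515025.
29853.87 × 0.515025 = 15375.48939675 ≈ 15375.49.

15375.49 MB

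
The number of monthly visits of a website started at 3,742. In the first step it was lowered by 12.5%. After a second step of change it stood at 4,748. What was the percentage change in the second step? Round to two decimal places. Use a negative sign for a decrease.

45.01%

After the first step: 3,742 × 0.875 = 3274.25.
Second-step multiplier: 4,748 ÷ 3274.25 ≈ 1.450103.
That is a change of 45.01%.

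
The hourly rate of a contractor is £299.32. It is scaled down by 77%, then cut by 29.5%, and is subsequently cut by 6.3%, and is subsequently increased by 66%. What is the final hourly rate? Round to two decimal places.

Each change multiplies by a factor: 0.23 × 0.705 × 0.937 × 1.66 = 0.252211353.
£299.32 × 0.252211353 = £75.49190217996 ≈ £75.49.

£75.49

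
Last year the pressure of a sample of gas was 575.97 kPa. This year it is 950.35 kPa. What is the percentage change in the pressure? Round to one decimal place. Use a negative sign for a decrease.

65.0%

Change: 950.35 − 575.97 = 374.38.
Relative to the original: 374.38 ÷ 575.97 ≈ 65.0%.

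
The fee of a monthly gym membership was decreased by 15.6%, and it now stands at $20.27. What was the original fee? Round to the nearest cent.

The overall multiplier applied was 0.844.
So the original fee was $20.27 ÷ 0.844 ≈ $24.02.

$24.02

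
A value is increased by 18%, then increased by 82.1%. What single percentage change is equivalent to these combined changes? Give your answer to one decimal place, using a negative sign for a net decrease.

114.9%

An 18% increase multiplies by 1.18.
Then an 82.1% increase: 1.18 × 1.821 = 2.14878.
Overall factor 2.14878, i.e. 114.9%.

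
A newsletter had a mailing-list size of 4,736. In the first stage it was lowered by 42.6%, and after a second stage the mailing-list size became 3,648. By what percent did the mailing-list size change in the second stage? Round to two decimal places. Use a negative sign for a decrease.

34.19%

After the first stage: 4,736 × 0.574 = 2718.464.
Second-stage multiplier: 3,648 ÷ 2718.464 ≈ 1.341934.
That is a change of 34.19%.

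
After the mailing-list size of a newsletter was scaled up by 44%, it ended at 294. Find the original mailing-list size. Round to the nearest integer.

204

The overall multiplier applied was 1.44.
So the original mailing-list size was 294 ÷ 1.44 ≈ 204.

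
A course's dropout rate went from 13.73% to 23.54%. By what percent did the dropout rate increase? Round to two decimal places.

71.45%

The change is 23.54 − 13.73 = 9.81 percentage points.
Relative to the original 13.73%, that is 9.81 ÷ 13.73 ≈ 71.45%.
So the dropout rate rose by 71.45%.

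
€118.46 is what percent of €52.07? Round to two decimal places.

€118.46 ÷ €52.07 ≈ 227.50%.

227.50%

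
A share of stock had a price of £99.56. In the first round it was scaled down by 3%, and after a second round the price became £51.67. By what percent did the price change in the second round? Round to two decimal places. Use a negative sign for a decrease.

-46.50%

After the first round: £99.56 × 0.97 = £96.5732.
Second-round multiplier: £51.67 ÷ £96.5732 ≈ 0.535035.
That is a change of -46.50%.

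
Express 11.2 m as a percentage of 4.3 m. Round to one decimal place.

260.5%

11.2 m ÷ 4.3 m ≈ 260.5%.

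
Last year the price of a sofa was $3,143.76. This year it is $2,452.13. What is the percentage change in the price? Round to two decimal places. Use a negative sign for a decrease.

Change: $2,452.13 − $3,143.76 = -$691.63.
Relative to the original: -$691.63 ÷ $3,143.76 ≈ -22.00%.

-22.00%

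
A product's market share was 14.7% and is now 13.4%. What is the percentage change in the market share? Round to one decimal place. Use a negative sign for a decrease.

The change is 13.4 − 14.7 = -1.3 percentage points.
Relative to the original 14.7%, that is -1.3 ÷ 14.7 ≈ -8.8%.

-8.8%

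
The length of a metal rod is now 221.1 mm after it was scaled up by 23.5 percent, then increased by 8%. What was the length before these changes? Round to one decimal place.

The overall multiplier applied was 1.235 × 1.08 = 1.3338.
So the original length was 221.1 ÷ 1.3338 ≈ 165.8 mm.

165.8 mm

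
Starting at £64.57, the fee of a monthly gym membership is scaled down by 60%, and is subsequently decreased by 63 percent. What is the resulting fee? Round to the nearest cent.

After the 60% decrease: £64.57 × 0.4 = £25.828.
63% decrease: £25.828 × 0.37 = £9.55636 ≈ £9.56.

£9.56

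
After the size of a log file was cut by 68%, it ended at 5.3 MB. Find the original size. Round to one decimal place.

The overall multiplier applied was 0.32.
So the original size was 5.3 ÷ 0.32 ≈ 16.6 MB.

16.6 MB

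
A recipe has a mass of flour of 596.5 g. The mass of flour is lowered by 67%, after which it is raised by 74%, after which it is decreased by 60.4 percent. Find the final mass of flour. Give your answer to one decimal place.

After the 67% decrease: 596.5 × 0.33 = 196.845.
Apply the 74% increase: 196.845 × 1.74 = 342.5103.
After the 60.4% decrease: 342.5103 × 0.396 = 135.6340788 ≈ 135.6.

135.6 g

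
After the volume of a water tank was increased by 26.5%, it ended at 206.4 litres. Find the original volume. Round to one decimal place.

The overall multiplier applied was 1.265.
So the original volume was 206.4 ÷ 1.265 ≈ 163.2 litres.

163.2 litres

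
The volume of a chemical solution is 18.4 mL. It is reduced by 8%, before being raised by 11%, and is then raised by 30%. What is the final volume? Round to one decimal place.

24.4 mL

Each change multiplies by a factor: 0.92 × 1.11 × 1.3 = 1.32756.
18.4 × 1.32756 = 24.427104 ≈ 24.4.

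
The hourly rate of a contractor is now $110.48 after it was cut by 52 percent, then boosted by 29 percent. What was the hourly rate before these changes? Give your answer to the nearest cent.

Undoing the 29% increase: $110.48 ÷ 1.29 ≈ $85.643411.
Undoing the 52% decrease: $85.643411 ÷ 0.48 ≈ $178.42.

$178.42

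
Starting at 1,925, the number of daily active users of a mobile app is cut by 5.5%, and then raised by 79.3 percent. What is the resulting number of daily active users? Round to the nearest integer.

3,262

After the 5.5% decrease: 1,925 × 0.945 = 1819.125.
79.3% increase: 1819.125 × 1.793 = 3261.691125 ≈ 3,262.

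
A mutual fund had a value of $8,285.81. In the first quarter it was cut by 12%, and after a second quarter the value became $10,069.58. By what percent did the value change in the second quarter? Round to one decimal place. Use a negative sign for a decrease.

After the first quarter: $8,285.81 × 0.88 = $7291.5128.
Second-quarter multiplier: $10,069.58 ÷ $7291.5128 ≈ 1.381.
That is a change of 38.1%.

38.1%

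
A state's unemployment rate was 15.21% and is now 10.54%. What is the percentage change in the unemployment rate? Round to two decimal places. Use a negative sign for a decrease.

The change is 10.54 − 15.21 = -4.67 percentage points.
Relative to the original 15.21%, that is -4.67 ÷ 15.21 ≈ -30.70%.

-30.70%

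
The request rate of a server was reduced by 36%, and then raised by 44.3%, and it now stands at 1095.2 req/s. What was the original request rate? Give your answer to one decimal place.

1185.9 req/s

The overall multiplier applied was 0.64 × 1.443 = 0.92352.
So the original request rate was 1095.2 ÷ 0.92352 ≈ 1185.9 req/s.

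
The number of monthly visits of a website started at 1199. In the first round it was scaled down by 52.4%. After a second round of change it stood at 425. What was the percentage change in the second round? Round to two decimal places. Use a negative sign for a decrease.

-25.53%

After the first round: 1199 × 0.476 = 570.724.
Second-round multiplier: 425 ÷ 570.724 ≈ 0.744668.
That is a change of -25.53%.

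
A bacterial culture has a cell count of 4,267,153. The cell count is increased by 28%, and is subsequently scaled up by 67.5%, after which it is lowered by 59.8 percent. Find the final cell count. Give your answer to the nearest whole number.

28% increase: 4,267,153 × 1.28 = 5461955.84.
After the 67.5% increase: 5461955.84 × 1.675 = 9148776.032.
Apply the 59.8% decrease: 9148776.032 × 0.402 = 3677807.964864 ≈ 3,677,808.

3,677,808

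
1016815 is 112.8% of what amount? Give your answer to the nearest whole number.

901432

1016815 ÷ 1.128 ≈ 901432.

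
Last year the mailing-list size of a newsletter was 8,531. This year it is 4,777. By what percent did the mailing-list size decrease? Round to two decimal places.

Change: 4,777 − 8,531 = -3,754.
Relative to the original: -3,754 ÷ 8,531 ≈ -44.00%.
So the mailing-list size decreased by 44.00%.

44.00%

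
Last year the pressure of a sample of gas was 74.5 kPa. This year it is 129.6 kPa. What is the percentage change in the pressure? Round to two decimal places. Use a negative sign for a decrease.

Change: 129.6 − 74.5 = 55.1.
Relative to the original: 55.1 ÷ 74.5 ≈ 73.96%.

73.96%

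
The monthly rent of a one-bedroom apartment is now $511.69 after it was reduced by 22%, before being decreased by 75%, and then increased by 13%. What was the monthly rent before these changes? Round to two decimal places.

$2322.17

Undoing the 13% increase: $511.69 ÷ 1.13 ≈ $452.823009.
Undoing the 75% decrease: $452.823009 ÷ 0.25 = $1811.292036.
Undoing the 22% decrease: $1811.292036 ÷ 0.78 ≈ $2322.17.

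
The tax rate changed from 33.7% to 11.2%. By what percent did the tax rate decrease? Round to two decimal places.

66.77%

The change is 11.2 − 33.7 = -22.5 percentage points.
Relative to the original 33.7%, that is -22.5 ÷ 33.7 ≈ -66.77%.
So the tax rate fell by 66.77%.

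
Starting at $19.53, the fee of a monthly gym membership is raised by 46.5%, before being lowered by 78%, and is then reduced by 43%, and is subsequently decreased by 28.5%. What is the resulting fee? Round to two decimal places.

Each change multiplies by a factor: 1.465 × 0.22 × 0.57 × 0.715 = 0.131353365.
$19.53 × 0.131353365 = $2.56533121845 ≈ $2.57.

$2.57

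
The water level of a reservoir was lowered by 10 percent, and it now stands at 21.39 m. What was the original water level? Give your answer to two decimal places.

The overall multiplier applied was 0.9.
So the original water level was 21.39 ÷ 0.9 ≈ 23.77 m.

23.77 m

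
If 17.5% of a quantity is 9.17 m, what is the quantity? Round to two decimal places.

9.17 m ÷ 0.175 = 52.40 m.

52.40 m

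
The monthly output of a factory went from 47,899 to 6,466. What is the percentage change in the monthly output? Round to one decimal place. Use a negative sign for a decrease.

Change: 6,466 − 47,899 = -41,433.
Relative to the original: -41,433 ÷ 47,899 ≈ -86.5%.

-86.5%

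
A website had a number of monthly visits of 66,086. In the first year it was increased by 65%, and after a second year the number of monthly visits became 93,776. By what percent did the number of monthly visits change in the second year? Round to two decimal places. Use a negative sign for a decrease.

-14.00%

After the first year: 66,086 × 1.65 = 109041.9.
Second-year multiplier: 93,776 ÷ 109041.9 ≈ 0.86.
That is a change of -14.00%.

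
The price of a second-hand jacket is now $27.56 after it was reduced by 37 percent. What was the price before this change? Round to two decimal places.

The overall multiplier applied was 0.63.
So the original price was $27.56 ÷ 0.63 ≈ $43.75.

$43.75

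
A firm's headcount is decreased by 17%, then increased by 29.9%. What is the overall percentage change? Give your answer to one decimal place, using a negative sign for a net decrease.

7.8%

The combined multiplier is 0.83 × 1.299 = 1.07817.
That corresponds to an increase of 7.8%.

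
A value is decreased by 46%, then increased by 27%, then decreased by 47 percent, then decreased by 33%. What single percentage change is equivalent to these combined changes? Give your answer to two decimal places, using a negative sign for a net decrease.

A 46% decrease multiplies by 0.54.
Then a 27% increase: 0.54 × 1.27 = 0.6858.
Then a 47% decrease: 0.6858 × 0.53 = 0.363474.
Then a 33% decrease: 0.363474 × 0.67 = 0.24352758.
Overall factor 0.24352758, i.e. -75.65%.

-75.65%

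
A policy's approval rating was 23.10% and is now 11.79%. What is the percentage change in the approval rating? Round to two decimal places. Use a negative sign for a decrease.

-48.96%

The change is 11.79 − 23.10 = -11.31 percentage points.
Relative to the original 23.10%, that is -11.31 ÷ 23.10 ≈ -48.96%.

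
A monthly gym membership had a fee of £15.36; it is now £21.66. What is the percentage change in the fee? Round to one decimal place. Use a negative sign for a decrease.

Change: £21.66 − £15.36 = £6.30.
Relative to the original: £6.30 ÷ £15.36 ≈ 41.0%.

41.0%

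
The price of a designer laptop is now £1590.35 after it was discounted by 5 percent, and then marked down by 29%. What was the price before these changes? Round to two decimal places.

The overall multiplier applied was 0.95 × 0.71 = 0.6745.
So the original price was £1590.35 ÷ 0.6745 ≈ £2357.82.

£2357.82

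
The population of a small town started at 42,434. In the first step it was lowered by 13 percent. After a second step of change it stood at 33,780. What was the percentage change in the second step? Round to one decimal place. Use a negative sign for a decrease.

-8.5%

After the first step: 42,434 × 0.87 = 36917.58.
Second-step multiplier: 33,780 ÷ 36917.58 ≈ 0.91501.
That is a change of -8.5%.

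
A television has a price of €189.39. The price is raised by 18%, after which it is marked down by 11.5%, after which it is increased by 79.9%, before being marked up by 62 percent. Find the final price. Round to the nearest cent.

€576.41

Each change multiplies by a factor: 1.18 × 0.885 × 1.799 × 1.62 = 3.043487034.
€189.39 × 3.043487034 = €576.40600936926 ≈ €576.41.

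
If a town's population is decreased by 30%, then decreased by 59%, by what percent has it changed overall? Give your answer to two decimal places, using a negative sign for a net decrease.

The combined multiplier is 0.7 × 0.41 = 0.287.
That corresponds to a decrease of 71.30%.

-71.30%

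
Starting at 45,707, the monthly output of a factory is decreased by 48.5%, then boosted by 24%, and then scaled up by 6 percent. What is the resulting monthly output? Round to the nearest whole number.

30,940

48.5% decrease: 45,707 × 0.515 = 23539.105.
24% increase: 23539.105 × 1.24 = 29188.4902.
6% increase: 29188.4902 × 1.06 = 30939.799612 ≈ 30,940.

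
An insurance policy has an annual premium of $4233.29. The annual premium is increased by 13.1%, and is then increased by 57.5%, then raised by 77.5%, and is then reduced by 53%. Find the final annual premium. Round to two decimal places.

13.1% increase: $4233.29 × 1.131 = $4787.85099.
After the 57.5% increase: $4787.85099 × 1.575 = $7540.86530925.
After the 77.5% increase: $7540.86530925 × 1.775 = $13385.03592391875.
After the 53% decrease: $13385.03592391875 × 0.47 = $6290.9668842418125 ≈ $6290.97.

$6290.97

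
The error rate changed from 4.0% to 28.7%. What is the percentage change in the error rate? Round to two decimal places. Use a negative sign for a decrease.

617.50%

The change is 28.7 − 4.0 = 24.7 percentage points.
Relative to the original 4.0%, that is 24.7 ÷ 4.0 = 617.50%.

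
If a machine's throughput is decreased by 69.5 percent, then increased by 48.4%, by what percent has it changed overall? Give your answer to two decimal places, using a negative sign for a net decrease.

The combined multiplier is 0.305 × 1.484 = 0.45262.
That corresponds to a decrease of 54.74%.

-54.74%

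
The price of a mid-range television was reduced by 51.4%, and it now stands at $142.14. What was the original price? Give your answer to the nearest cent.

The overall multiplier applied was 0.486.
So the original price was $142.14 ÷ 0.486 ≈ $292.47.

$292.47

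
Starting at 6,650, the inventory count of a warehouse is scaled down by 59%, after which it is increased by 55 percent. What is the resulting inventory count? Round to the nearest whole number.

Each change multiplies by a factor: 0.41 × 1.55 = 0.6355.
6,650 × 0.6355 = 4226.075 ≈ 4,226.

4,226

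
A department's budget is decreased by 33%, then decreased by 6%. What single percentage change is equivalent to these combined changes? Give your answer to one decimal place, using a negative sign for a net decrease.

-37.0%

A 33% decrease multiplies by 0.67.
Then a 6% decrease: 0.67 × 0.94 = 0.6298.
Overall factor 0.6298, i.e. -37.0%.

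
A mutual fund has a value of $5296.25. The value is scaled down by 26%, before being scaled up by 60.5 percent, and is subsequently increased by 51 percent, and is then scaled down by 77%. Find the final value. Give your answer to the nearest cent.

$2184.64

Each change multiplies by a factor: 0.74 × 1.605 × 1.51 × 0.23 = 0.41248821.
$5296.25 × 0.41248821 = $2184.6406822125 ≈ $2184.64.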